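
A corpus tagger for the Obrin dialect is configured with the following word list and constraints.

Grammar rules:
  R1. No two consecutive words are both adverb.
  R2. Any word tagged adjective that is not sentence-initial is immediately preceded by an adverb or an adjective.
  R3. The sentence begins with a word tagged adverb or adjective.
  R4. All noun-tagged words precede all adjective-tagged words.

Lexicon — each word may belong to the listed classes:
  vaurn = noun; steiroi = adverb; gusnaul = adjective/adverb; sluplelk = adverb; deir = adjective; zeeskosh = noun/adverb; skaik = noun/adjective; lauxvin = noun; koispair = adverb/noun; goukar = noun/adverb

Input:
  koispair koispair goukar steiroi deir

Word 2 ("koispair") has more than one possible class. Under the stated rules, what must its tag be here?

Candidates per position — 1:koispair {adverb,noun}; 2:koispair {adverb,noun}; 3:goukar {noun,adverb}; 4:steiroi {adverb}; 5:deir {adjective}.
At position 1, choosing noun makes rule 3 impossible to satisfy; hence adverb.
At position 2, choosing adverb makes rule 1 impossible to satisfy; hence noun.
At position 3, choosing adverb makes rule 1 impossible to satisfy; hence noun.
The unique satisfying tagging is: adverb noun noun adverb adjective.
Checking: rule 1 ✓; rule 2 ✓; rule 3 ✓; rule 4 ✓.

noun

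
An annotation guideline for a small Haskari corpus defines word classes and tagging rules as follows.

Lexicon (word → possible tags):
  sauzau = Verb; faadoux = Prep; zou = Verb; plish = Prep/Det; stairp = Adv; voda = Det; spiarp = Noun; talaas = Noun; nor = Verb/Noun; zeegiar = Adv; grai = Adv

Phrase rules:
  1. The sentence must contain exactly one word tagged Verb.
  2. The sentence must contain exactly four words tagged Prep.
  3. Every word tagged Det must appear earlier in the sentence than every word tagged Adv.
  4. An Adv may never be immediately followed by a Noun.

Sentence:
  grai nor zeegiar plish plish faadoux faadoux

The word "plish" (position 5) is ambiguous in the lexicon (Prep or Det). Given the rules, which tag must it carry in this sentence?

Candidates per position — 1:grai {Adv}; 2:nor {Verb,Noun}; 3:zeegiar {Adv}; 4:plish {Prep,Det}; 5:plish {Prep,Det}; 6:faadoux {Prep}; 7:faadoux {Prep}.
Position 2: tagging it Noun would leave rule 1 unsatisfiable, so it must be Verb.
Position 4: tagging it Det would leave rule 2 unsatisfiable, so it must be Prep.
Position 5: tagging it Det would leave rule 2 unsatisfiable, so it must be Prep.
So the tagging must be: Adv Verb Adv Prep Prep Prep Prep.
Check: rule 1 ✓; rule 2 ✓; rule 3 ✓; rule 4 ✓.

Prep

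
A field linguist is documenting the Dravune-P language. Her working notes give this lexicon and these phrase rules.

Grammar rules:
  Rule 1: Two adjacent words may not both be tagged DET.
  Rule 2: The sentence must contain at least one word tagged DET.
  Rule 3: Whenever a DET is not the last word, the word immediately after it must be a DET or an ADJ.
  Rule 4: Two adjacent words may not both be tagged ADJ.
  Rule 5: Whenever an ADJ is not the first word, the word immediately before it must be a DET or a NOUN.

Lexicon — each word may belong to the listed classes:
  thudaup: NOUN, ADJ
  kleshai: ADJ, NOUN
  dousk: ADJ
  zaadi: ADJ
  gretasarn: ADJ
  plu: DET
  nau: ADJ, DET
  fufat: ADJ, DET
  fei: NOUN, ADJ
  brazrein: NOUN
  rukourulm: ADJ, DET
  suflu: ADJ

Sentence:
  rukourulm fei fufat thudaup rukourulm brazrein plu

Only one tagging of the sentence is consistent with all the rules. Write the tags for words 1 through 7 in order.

Candidates per position — 1:rukourulm {ADJ,DET}; 2:fei {NOUN,ADJ}; 3:fufat {ADJ,DET}; 4:thudaup {NOUN,ADJ}; 5:rukourulm {ADJ,DET}; 6:brazrein {NOUN}; 7:plu {DET}.
Position 5: DET is ruled out by rule 3; that leaves ADJ.
Position 4: ADJ is ruled out by rule 4; that leaves NOUN.
Position 3: DET is ruled out by rule 3; that leaves ADJ.
Position 2: ADJ is ruled out by rule 4; that leaves NOUN.
Position 1: DET is ruled out by rule 3; that leaves ADJ.
So the tagging must be: ADJ NOUN ADJ NOUN ADJ NOUN DET.
Rule-by-rule: rule 1 holds; rule 2 holds; rule 3 holds; rule 4 holds; rule 5 holds.

ADJ NOUN ADJ NOUN ADJ NOUN DET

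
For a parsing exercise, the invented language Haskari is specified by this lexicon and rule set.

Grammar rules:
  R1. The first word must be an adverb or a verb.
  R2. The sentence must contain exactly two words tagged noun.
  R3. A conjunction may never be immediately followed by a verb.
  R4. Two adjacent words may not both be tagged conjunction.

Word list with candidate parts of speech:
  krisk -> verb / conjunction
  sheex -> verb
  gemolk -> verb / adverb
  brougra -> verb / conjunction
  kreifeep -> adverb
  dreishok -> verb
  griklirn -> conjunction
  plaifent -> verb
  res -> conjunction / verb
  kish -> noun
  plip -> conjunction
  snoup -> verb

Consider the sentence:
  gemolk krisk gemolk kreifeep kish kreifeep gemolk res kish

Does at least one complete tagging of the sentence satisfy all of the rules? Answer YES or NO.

YES

Candidates per position — 1:gemolk {verb,adverb}; 2:krisk {verb,conjunction}; 3:gemolk {verb,adverb}; 4:kreifeep {adverb}; 5:kish {noun}; 6:kreifeep {adverb}; 7:gemolk {verb,adverb}; 8:res {conjunction,verb}; 9:kish {noun}.
One satisfying assignment: adverb conjunction adverb adverb noun adverb verb verb noun.
Checking: rule 1 holds; rule 2 holds; rule 3 holds; rule 4 holds.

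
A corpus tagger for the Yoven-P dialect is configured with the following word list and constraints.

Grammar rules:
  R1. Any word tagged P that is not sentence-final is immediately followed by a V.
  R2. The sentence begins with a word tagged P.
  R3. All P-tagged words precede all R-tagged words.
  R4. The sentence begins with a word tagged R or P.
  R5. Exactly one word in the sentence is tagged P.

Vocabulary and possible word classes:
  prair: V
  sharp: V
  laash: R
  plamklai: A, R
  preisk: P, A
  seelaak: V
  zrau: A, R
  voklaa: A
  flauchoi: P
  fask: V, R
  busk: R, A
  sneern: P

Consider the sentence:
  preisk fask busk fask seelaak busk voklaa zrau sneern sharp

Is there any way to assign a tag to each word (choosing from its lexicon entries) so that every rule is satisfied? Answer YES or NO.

Candidates per position — 1:preisk {P,A}; 2:fask {V,R}; 3:busk {R,A}; 4:fask {V,R}; 5:seelaak {V}; 6:busk {R,A}; 7:voklaa {A}; 8:zrau {A,R}; 9:sneern {P}; 10:sharp {V}.
Every candidate sequence violates at least one rule; no consistent tagging exists.

NO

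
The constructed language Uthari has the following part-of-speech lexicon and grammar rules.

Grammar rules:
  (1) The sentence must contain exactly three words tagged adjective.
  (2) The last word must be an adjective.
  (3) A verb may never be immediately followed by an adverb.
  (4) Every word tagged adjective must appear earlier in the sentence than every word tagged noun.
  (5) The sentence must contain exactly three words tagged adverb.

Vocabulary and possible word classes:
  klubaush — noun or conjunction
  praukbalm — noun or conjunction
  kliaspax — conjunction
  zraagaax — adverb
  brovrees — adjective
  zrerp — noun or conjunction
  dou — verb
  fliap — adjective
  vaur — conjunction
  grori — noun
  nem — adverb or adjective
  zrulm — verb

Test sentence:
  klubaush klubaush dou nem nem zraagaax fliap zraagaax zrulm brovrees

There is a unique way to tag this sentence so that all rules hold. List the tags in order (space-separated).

conjunction conjunction verb adjective adverb adverb adjective adverb verb adjective

Candidates per position — 1:klubaush {noun,conjunction}; 2:klubaush {noun,conjunction}; 3:dou {verb}; 4:nem {adverb,adjective}; 5:nem {adverb,adjective}; 6:zraagaax {adverb}; 7:fliap {adjective}; 8:zraagaax {adverb}; 9:zrulm {verb}; 10:brovrees {adjective}.
Position 1: tagging it noun would leave rule 4 unsatisfiable, so it must be conjunction.
Position 2: tagging it noun would leave rule 4 unsatisfiable, so it must be conjunction.
Position 4: tagging it adverb would leave rule 3 unsatisfiable, so it must be adjective.
Position 5: tagging it adjective would leave rule 1 unsatisfiable, so it must be adverb.
That leaves exactly one tagging: conjunction conjunction verb adjective adverb adverb adjective adverb verb adjective.
Rule-by-rule: rule 1 ok; rule 2 ok; rule 3 ok; rule 4 ok; rule 5 ok.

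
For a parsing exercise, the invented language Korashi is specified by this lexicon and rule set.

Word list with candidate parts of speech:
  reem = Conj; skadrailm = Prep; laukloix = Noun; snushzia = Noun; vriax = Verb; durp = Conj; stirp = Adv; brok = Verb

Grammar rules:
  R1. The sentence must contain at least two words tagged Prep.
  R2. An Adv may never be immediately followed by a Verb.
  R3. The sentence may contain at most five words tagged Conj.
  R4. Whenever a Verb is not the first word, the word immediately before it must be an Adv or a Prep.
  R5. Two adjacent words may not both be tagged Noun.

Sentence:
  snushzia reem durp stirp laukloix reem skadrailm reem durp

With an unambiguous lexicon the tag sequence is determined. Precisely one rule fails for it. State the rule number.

Fixed tagging: Noun Conj Conj Adv Noun Conj Prep Conj Conj.
Rule check: R1 fails, R2 ok, R3 ok, R4 ok, R5 ok.
Only rule 1 fails.

1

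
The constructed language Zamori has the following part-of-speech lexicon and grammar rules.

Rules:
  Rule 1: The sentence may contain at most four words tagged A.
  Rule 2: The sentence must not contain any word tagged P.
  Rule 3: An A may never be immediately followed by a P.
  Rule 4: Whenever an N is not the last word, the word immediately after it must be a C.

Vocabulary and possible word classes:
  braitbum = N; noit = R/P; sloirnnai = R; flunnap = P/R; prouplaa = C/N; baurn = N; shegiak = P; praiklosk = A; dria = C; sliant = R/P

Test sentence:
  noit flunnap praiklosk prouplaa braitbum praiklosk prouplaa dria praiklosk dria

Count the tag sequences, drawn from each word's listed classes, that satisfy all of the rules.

0

Candidates per position — 1:noit {R,P}; 2:flunnap {P,R}; 3:praiklosk {A}; 4:prouplaa {C,N}; 5:braitbum {N}; 6:praiklosk {A}; 7:prouplaa {C,N}; 8:dria {C}; 9:praiklosk {A}; 10:dria {C}.
There are 16 candidate sequences in total.
Rule 4 cannot be satisfied by any choice of tags from the lexicon.
So there is no consistent tagging.
Count = 0.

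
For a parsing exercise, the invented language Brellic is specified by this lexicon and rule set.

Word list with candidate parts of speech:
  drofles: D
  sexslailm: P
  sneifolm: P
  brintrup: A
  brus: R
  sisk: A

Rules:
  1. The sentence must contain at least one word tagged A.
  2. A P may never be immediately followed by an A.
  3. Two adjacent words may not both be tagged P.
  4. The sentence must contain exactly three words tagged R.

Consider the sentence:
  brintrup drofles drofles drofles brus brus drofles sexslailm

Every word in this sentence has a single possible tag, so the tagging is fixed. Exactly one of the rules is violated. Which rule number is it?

Fixed tagging: A D D D R R D P.
Applying the rules: R1 holds, R2 holds, R3 holds, R4 violated.
Only rule 4 fails.

4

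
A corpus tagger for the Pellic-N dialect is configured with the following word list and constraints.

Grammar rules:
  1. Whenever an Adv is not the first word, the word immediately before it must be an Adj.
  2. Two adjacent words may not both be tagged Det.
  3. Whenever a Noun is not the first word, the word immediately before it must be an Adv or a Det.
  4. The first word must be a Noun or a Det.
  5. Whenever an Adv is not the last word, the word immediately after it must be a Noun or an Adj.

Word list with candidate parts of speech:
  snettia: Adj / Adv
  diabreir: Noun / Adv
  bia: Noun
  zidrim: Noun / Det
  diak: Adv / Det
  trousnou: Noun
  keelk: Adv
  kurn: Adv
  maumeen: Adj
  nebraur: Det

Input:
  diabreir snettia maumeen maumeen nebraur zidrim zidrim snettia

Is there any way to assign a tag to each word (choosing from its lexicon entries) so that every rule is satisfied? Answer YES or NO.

Candidates per position — 1:diabreir {Noun,Adv}; 2:snettia {Adj,Adv}; 3:maumeen {Adj}; 4:maumeen {Adj}; 5:nebraur {Det}; 6:zidrim {Noun,Det}; 7:zidrim {Noun,Det}; 8:snettia {Adj,Adv}.
One satisfying assignment: Noun Adj Adj Adj Det Noun Det Adj.
Verifying each rule — rule 1 holds; rule 2 holds; rule 3 holds; rule 4 holds; rule 5 holds.

YES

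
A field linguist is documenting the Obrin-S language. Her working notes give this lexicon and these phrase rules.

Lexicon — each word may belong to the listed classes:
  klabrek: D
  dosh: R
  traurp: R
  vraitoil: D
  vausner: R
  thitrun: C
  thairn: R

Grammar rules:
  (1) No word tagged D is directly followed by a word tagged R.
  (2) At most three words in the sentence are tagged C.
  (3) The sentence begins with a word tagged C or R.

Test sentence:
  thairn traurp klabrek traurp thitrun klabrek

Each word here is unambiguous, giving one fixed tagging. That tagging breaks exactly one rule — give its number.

1

Fixed tagging: R R D R C D.
Rule check: R1 violated, R2 holds, R3 holds.
Only rule 1 fails.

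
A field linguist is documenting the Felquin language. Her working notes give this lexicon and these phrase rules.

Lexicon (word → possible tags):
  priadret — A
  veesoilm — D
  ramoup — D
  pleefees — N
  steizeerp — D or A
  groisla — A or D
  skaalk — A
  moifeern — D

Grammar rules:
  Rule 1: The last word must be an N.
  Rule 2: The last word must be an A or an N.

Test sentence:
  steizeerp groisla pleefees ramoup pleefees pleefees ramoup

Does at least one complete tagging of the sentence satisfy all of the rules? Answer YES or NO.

Candidates per position — 1:steizeerp {D,A}; 2:groisla {A,D}; 3:pleefees {N}; 4:ramoup {D}; 5:pleefees {N}; 6:pleefees {N}; 7:ramoup {D}.
Rule 1 cannot be satisfied by any choice of tags from the lexicon.
So there is no consistent tagging.

NO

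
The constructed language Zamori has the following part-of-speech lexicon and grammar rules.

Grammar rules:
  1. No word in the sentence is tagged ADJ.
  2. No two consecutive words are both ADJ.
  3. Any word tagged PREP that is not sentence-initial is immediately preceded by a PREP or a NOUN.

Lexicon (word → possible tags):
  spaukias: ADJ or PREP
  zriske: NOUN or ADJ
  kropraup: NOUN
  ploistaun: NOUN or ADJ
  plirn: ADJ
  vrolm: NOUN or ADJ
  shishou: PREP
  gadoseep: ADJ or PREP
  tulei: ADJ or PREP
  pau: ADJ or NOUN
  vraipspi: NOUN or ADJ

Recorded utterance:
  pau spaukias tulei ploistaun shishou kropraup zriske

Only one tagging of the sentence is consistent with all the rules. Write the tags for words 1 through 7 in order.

NOUN PREP PREP NOUN PREP NOUN NOUN

Candidates per position — 1:pau {ADJ,NOUN}; 2:spaukias {ADJ,PREP}; 3:tulei {ADJ,PREP}; 4:ploistaun {NOUN,ADJ}; 5:shishou {PREP}; 6:kropraup {NOUN}; 7:zriske {NOUN,ADJ}.
If word 1 were ADJ, no tagging could satisfy rule 1; so word 1 is NOUN.
If word 2 were ADJ, no tagging could satisfy rule 1; so word 2 is PREP.
If word 3 were ADJ, no tagging could satisfy rule 1; so word 3 is PREP.
If word 4 were ADJ, no tagging could satisfy rule 1; so word 4 is NOUN.
If word 7 were ADJ, no tagging could satisfy rule 1; so word 7 is NOUN.
The unique satisfying tagging is: NOUN PREP PREP NOUN PREP NOUN NOUN.
Rule-by-rule: rule 1 holds; rule 2 holds; rule 3 holds.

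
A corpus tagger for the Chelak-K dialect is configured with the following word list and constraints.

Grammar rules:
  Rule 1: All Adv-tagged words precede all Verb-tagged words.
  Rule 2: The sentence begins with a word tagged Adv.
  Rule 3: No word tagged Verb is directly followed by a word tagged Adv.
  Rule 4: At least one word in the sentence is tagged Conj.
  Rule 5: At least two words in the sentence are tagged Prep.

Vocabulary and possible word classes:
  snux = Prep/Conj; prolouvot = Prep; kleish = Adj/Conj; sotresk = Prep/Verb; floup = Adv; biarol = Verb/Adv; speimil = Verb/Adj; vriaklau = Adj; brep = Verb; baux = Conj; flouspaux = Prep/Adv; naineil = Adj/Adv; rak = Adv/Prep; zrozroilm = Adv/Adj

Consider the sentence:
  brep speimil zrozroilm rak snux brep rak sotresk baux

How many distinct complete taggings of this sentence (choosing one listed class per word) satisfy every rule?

0

Candidates per position — 1:brep {Verb}; 2:speimil {Verb,Adj}; 3:zrozroilm {Adv,Adj}; 4:rak {Adv,Prep}; 5:snux {Prep,Conj}; 6:brep {Verb}; 7:rak {Adv,Prep}; 8:sotresk {Prep,Verb}; 9:baux {Conj}.
There are 64 candidate sequences in total.
Rule 2 cannot be satisfied by any choice of tags from the lexicon.
So there is no consistent tagging.
Count = 0.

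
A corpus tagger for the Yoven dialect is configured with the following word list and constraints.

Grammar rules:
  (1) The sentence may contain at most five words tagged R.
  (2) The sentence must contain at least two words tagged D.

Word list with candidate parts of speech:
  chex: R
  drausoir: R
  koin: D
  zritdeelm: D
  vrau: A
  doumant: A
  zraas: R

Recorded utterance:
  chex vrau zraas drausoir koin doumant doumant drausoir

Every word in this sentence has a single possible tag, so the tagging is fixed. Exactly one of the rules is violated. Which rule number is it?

Fixed tagging: R A R R D A A R.
Applying the rules: R1 ok, R2 fails.
Only rule 2 fails.

2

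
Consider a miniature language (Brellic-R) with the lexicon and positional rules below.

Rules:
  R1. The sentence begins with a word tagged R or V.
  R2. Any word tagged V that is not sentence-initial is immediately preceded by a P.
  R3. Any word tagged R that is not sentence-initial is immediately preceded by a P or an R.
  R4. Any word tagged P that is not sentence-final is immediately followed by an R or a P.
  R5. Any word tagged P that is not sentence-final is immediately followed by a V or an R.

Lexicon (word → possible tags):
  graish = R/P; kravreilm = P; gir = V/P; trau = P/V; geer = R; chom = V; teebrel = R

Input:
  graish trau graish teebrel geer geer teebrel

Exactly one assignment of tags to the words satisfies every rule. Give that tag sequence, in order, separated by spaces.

Candidates per position — 1:graish {R,P}; 2:trau {P,V}; 3:graish {R,P}; 4:teebrel {R}; 5:geer {R}; 6:geer {R}; 7:teebrel {R}.
Word 1 cannot be P — rule 1 would then fail for every completion. It is R.
Word 2 cannot be V — rule 2 would then fail for every completion. It is P.
Word 3 cannot be P — rule 5 would then fail for every completion. It is R.
The only consistent sequence is: R P R R R R R.
Checking: rule 1 ✓; rule 2 ✓; rule 3 ✓; rule 4 ✓; rule 5 ✓.

R P R R R R R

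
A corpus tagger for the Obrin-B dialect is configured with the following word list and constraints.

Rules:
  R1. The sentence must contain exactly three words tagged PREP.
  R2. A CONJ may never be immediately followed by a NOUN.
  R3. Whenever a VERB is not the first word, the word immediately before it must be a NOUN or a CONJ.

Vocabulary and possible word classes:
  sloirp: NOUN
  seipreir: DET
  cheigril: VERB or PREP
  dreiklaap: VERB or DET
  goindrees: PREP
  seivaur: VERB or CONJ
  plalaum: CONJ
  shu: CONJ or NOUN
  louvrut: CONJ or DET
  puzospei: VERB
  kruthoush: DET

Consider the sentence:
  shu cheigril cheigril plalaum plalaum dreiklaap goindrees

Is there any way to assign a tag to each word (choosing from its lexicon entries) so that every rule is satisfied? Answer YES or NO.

Candidates per position — 1:shu {CONJ,NOUN}; 2:cheigril {VERB,PREP}; 3:cheigril {VERB,PREP}; 4:plalaum {CONJ}; 5:plalaum {CONJ}; 6:dreiklaap {VERB,DET}; 7:goindrees {PREP}.
One satisfying assignment: NOUN PREP PREP CONJ CONJ VERB PREP.
Rule-by-rule: rule 1 ok; rule 2 ok; rule 3 ok.

YES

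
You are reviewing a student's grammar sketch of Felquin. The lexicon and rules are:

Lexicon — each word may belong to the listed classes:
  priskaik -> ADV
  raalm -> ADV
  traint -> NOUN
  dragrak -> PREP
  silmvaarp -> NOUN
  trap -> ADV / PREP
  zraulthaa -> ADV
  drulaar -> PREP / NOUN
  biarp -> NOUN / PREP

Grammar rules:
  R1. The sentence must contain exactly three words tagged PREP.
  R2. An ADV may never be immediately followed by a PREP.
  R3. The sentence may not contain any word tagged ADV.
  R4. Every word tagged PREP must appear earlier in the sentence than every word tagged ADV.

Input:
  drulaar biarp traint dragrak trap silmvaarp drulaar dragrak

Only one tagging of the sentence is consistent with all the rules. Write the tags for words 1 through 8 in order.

NOUN NOUN NOUN PREP PREP NOUN NOUN PREP

Candidates per position — 1:drulaar {PREP,NOUN}; 2:biarp {NOUN,PREP}; 3:traint {NOUN}; 4:dragrak {PREP}; 5:trap {ADV,PREP}; 6:silmvaarp {NOUN}; 7:drulaar {PREP,NOUN}; 8:dragrak {PREP}.
Position 5: ADV is ruled out by rule 3; that leaves PREP.
Position 7: PREP is ruled out by rule 1; that leaves NOUN.
Position 1: PREP is ruled out by rule 1; that leaves NOUN.
Position 2: PREP is ruled out by rule 1; that leaves NOUN.
So the tagging must be: NOUN NOUN NOUN PREP PREP NOUN NOUN PREP.
Checking: rule 1 ok; rule 2 ok; rule 3 ok; rule 4 ok.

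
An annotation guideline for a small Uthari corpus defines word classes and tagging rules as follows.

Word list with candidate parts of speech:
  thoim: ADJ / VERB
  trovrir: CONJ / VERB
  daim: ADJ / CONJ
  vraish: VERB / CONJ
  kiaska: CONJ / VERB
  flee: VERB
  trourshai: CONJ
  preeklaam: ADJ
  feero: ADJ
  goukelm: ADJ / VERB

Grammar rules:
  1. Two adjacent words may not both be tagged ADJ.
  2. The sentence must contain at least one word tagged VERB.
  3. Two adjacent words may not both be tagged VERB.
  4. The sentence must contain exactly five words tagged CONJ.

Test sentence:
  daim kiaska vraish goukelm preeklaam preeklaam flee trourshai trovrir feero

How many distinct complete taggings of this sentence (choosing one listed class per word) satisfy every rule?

Candidates per position — 1:daim {ADJ,CONJ}; 2:kiaska {CONJ,VERB}; 3:vraish {VERB,CONJ}; 4:goukelm {ADJ,VERB}; 5:preeklaam {ADJ}; 6:preeklaam {ADJ}; 7:flee {VERB}; 8:trourshai {CONJ}; 9:trovrir {CONJ,VERB}; 10:feero {ADJ}.
There are 32 candidate sequences in total.
Rule 1 cannot be satisfied by any choice of tags from the lexicon.
So there is no consistent tagging.
Count = 0.

0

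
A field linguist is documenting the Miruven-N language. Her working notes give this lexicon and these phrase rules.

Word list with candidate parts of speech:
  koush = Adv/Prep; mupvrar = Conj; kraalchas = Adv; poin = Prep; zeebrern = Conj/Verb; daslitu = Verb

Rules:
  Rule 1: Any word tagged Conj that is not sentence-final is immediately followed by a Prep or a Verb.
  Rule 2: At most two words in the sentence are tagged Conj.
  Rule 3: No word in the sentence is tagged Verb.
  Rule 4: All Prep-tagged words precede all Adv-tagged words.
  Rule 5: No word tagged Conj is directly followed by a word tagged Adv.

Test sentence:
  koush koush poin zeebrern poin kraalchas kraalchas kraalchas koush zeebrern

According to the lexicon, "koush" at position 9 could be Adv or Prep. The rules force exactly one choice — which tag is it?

Candidates per position — 1:koush {Adv,Prep}; 2:koush {Adv,Prep}; 3:poin {Prep}; 4:zeebrern {Conj,Verb}; 5:poin {Prep}; 6:kraalchas {Adv}; 7:kraalchas {Adv}; 8:kraalchas {Adv}; 9:koush {Adv,Prep}; 10:zeebrern {Conj,Verb}.
At position 1, choosing Adv makes rule 4 impossible to satisfy; hence Prep.
At position 2, choosing Adv makes rule 4 impossible to satisfy; hence Prep.
At position 4, choosing Verb makes rule 3 impossible to satisfy; hence Conj.
At position 9, choosing Prep makes rule 4 impossible to satisfy; hence Adv.
At position 10, choosing Verb makes rule 3 impossible to satisfy; hence Conj.
That leaves exactly one tagging: Prep Prep Prep Conj Prep Adv Adv Adv Adv Conj.
Check: rule 1 ok; rule 2 ok; rule 3 ok; rule 4 ok; rule 5 ok.

Adv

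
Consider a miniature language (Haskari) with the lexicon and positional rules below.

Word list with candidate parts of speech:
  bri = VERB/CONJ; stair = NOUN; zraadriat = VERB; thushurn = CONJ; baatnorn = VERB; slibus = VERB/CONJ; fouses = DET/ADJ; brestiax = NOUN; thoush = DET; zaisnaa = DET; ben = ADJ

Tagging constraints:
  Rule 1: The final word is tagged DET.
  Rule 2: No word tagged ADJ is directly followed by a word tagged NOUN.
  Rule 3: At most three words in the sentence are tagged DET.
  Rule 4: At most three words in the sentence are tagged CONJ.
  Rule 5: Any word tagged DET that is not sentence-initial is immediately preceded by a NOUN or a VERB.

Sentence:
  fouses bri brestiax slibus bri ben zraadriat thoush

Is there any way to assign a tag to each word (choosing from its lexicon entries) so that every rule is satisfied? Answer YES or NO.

Candidates per position — 1:fouses {DET,ADJ}; 2:bri {VERB,CONJ}; 3:brestiax {NOUN}; 4:slibus {VERB,CONJ}; 5:bri {VERB,CONJ}; 6:ben {ADJ}; 7:zraadriat {VERB}; 8:thoush {DET}.
One satisfying assignment: ADJ VERB NOUN VERB CONJ ADJ VERB DET.
Checking: rule 1 ok; rule 2 ok; rule 3 ok; rule 4 ok; rule 5 ok.

YES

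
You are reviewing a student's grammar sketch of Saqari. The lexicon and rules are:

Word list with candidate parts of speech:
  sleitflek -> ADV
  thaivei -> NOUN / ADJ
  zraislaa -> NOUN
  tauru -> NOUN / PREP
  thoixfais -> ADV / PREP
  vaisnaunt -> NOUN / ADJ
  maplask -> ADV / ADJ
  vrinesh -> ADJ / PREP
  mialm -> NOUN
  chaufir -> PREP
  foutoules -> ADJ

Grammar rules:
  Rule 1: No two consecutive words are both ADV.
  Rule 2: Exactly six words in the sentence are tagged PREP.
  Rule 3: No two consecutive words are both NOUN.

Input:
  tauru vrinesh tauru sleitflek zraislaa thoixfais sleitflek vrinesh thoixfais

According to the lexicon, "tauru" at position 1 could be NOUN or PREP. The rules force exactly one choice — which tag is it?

Candidates per position — 1:tauru {NOUN,PREP}; 2:vrinesh {ADJ,PREP}; 3:tauru {NOUN,PREP}; 4:sleitflek {ADV}; 5:zraislaa {NOUN}; 6:thoixfais {ADV,PREP}; 7:sleitflek {ADV}; 8:vrinesh {ADJ,PREP}; 9:thoixfais {ADV,PREP}.
If word 1 were NOUN, no tagging could satisfy rule 2; so word 1 is PREP.
If word 2 were ADJ, no tagging could satisfy rule 2; so word 2 is PREP.
If word 3 were NOUN, no tagging could satisfy rule 2; so word 3 is PREP.
If word 6 were ADV, no tagging could satisfy rule 1; so word 6 is PREP.
If word 8 were ADJ, no tagging could satisfy rule 2; so word 8 is PREP.
If word 9 were ADV, no tagging could satisfy rule 2; so word 9 is PREP.
The unique satisfying tagging is: PREP PREP PREP ADV NOUN PREP ADV PREP PREP.
Checking: rule 1 ✓; rule 2 ✓; rule 3 ✓.

PREP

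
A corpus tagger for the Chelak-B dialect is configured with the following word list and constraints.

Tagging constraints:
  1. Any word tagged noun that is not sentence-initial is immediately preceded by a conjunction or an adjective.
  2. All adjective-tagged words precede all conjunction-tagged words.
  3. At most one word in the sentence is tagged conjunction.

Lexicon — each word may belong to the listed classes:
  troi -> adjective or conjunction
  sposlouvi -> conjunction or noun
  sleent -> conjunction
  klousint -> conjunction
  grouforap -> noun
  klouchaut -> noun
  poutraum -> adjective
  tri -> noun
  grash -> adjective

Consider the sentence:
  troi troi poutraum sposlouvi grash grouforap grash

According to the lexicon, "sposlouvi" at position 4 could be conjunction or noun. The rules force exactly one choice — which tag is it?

noun

Candidates per position — 1:troi {adjective,conjunction}; 2:troi {adjective,conjunction}; 3:poutraum {adjective}; 4:sposlouvi {conjunction,noun}; 5:grash {adjective}; 6:grouforap {noun}; 7:grash {adjective}.
Position 1: conjunction is ruled out by rule 2; that leaves adjective.
Position 2: conjunction is ruled out by rule 2; that leaves adjective.
Position 4: conjunction is ruled out by rule 2; that leaves noun.
That leaves exactly one tagging: adjective adjective adjective noun adjective noun adjective.
Check: rule 1 satisfied; rule 2 satisfied; rule 3 satisfied.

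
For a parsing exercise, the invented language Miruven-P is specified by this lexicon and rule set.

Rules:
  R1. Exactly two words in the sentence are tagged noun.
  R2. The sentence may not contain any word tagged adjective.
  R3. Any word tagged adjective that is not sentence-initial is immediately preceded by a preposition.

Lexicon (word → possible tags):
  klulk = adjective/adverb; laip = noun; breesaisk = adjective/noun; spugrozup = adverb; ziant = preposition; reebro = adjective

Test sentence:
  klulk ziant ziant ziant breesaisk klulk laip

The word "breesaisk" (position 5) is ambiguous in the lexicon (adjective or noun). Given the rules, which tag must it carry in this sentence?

noun

Candidates per position — 1:klulk {adjective,adverb}; 2:ziant {preposition}; 3:ziant {preposition}; 4:ziant {preposition}; 5:breesaisk {adjective,noun}; 6:klulk {adjective,adverb}; 7:laip {noun}.
Position 1: adjective is ruled out by rule 2; that leaves adverb.
Position 5: adjective is ruled out by rule 1; that leaves noun.
Position 6: adjective is ruled out by rule 2; that leaves adverb.
The unique satisfying tagging is: adverb preposition preposition preposition noun adverb noun.
Checking: rule 1 ✓; rule 2 ✓; rule 3 ✓.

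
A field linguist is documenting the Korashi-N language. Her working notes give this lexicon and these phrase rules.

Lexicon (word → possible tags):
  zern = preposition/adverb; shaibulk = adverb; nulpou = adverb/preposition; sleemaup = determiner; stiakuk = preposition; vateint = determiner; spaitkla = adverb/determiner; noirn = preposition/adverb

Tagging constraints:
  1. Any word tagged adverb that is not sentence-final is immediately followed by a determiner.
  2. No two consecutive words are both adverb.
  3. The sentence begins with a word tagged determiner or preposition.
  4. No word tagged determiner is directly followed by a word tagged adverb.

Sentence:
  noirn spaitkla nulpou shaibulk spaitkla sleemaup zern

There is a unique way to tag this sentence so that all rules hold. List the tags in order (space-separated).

preposition determiner preposition adverb determiner determiner preposition

Candidates per position — 1:noirn {preposition,adverb}; 2:spaitkla {adverb,determiner}; 3:nulpou {adverb,preposition}; 4:shaibulk {adverb}; 5:spaitkla {adverb,determiner}; 6:sleemaup {determiner}; 7:zern {preposition,adverb}.
If word 1 were adverb, no tagging could satisfy rule 3; so word 1 is preposition.
If word 2 were adverb, no tagging could satisfy rule 1; so word 2 is determiner.
If word 3 were adverb, no tagging could satisfy rule 1; so word 3 is preposition.
If word 5 were adverb, no tagging could satisfy rule 1; so word 5 is determiner.
If word 7 were adverb, no tagging could satisfy rule 4; so word 7 is preposition.
The unique satisfying tagging is: preposition determiner preposition adverb determiner determiner preposition.
Rule-by-rule: rule 1 holds; rule 2 holds; rule 3 holds; rule 4 holds.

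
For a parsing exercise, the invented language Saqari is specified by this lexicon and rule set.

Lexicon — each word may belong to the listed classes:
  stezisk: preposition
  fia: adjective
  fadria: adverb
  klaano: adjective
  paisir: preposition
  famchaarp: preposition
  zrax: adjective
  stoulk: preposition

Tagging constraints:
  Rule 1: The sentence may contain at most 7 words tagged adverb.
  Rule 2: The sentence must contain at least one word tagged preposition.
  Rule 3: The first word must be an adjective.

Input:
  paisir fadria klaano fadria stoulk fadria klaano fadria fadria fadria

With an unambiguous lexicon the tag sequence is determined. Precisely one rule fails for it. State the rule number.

3

Fixed tagging: preposition adverb adjective adverb preposition adverb adjective adverb adverb adverb.
Checking each rule: R1 ok, R2 ok, R3 fails.
Only rule 3 fails.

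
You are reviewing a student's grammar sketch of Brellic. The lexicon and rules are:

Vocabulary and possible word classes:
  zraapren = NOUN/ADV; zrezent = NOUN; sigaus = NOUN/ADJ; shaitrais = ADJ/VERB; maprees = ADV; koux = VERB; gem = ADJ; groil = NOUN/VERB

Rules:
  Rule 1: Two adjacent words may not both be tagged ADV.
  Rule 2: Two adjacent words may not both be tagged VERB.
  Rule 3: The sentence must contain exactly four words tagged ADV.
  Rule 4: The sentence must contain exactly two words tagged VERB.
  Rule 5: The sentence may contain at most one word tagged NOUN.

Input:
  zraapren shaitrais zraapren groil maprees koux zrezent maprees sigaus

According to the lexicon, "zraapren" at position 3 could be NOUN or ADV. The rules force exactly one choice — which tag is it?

Candidates per position — 1:zraapren {NOUN,ADV}; 2:shaitrais {ADJ,VERB}; 3:zraapren {NOUN,ADV}; 4:groil {NOUN,VERB}; 5:maprees {ADV}; 6:koux {VERB}; 7:zrezent {NOUN}; 8:maprees {ADV}; 9:sigaus {NOUN,ADJ}.
If word 1 were NOUN, no tagging could satisfy rule 3; so word 1 is ADV.
If word 3 were NOUN, no tagging could satisfy rule 3; so word 3 is ADV.
If word 4 were NOUN, no tagging could satisfy rule 5; so word 4 is VERB.
If word 9 were NOUN, no tagging could satisfy rule 5; so word 9 is ADJ.
If word 2 were VERB, no tagging could satisfy rule 4; so word 2 is ADJ.
The unique satisfying tagging is: ADV ADJ ADV VERB ADV VERB NOUN ADV ADJ.
Verifying each rule — rule 1 holds; rule 2 holds; rule 3 holds; rule 4 holds; rule 5 holds.

ADV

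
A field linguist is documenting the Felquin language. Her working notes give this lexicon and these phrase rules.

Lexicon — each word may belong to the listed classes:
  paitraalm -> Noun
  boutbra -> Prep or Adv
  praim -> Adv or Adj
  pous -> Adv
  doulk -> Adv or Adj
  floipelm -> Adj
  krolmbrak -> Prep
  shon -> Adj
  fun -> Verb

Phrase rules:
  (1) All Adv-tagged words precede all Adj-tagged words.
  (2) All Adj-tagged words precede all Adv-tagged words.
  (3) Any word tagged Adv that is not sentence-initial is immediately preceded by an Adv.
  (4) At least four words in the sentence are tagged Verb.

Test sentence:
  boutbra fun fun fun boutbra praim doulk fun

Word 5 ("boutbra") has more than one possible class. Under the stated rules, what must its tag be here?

Candidates per position — 1:boutbra {Prep,Adv}; 2:fun {Verb}; 3:fun {Verb}; 4:fun {Verb}; 5:boutbra {Prep,Adv}; 6:praim {Adv,Adj}; 7:doulk {Adv,Adj}; 8:fun {Verb}.
If word 5 were Adv, no tagging could satisfy rule 3; so word 5 is Prep.
If word 6 were Adv, no tagging could satisfy rule 3; so word 6 is Adj.
If word 7 were Adv, no tagging could satisfy rule 1; so word 7 is Adj.
If word 1 were Adv, no tagging could satisfy rule 2; so word 1 is Prep.
That leaves exactly one tagging: Prep Verb Verb Verb Prep Adj Adj Verb.
Rule-by-rule: rule 1 ok; rule 2 ok; rule 3 ok; rule 4 ok.

Prep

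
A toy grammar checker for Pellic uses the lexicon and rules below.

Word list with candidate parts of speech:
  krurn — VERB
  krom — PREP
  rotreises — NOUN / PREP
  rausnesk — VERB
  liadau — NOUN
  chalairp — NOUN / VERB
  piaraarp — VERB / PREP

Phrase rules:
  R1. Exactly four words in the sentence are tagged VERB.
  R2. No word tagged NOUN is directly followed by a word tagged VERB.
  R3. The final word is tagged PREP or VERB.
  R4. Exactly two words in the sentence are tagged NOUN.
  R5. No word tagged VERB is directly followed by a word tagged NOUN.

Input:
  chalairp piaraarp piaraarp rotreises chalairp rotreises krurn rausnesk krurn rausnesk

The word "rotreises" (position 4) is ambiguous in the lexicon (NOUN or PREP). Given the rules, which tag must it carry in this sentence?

PREP

Candidates per position — 1:chalairp {NOUN,VERB}; 2:piaraarp {VERB,PREP}; 3:piaraarp {VERB,PREP}; 4:rotreises {NOUN,PREP}; 5:chalairp {NOUN,VERB}; 6:rotreises {NOUN,PREP}; 7:krurn {VERB}; 8:rausnesk {VERB}; 9:krurn {VERB}; 10:rausnesk {VERB}.
Position 1: VERB is ruled out by rule 1; that leaves NOUN.
Position 2: VERB is ruled out by rule 1; that leaves PREP.
Position 3: VERB is ruled out by rule 1; that leaves PREP.
Position 5: VERB is ruled out by rule 1; that leaves NOUN.
Position 6: NOUN is ruled out by rule 2; that leaves PREP.
Position 4: NOUN is ruled out by rule 4; that leaves PREP.
The only consistent sequence is: NOUN PREP PREP PREP NOUN PREP VERB VERB VERB VERB.
Check: rule 1 ✓; rule 2 ✓; rule 3 ✓; rule 4 ✓; rule 5 ✓.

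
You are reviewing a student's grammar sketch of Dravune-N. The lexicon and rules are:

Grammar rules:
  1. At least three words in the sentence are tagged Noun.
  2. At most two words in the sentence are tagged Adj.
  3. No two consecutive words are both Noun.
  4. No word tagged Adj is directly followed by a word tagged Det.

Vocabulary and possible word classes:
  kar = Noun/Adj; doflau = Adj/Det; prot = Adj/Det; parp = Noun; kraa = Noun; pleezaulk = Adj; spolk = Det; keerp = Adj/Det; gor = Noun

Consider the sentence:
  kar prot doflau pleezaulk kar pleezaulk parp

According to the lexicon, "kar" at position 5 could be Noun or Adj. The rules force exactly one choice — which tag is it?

Candidates per position — 1:kar {Noun,Adj}; 2:prot {Adj,Det}; 3:doflau {Adj,Det}; 4:pleezaulk {Adj}; 5:kar {Noun,Adj}; 6:pleezaulk {Adj}; 7:parp {Noun}.
If word 1 were Adj, no tagging could satisfy rule 1; so word 1 is Noun.
If word 2 were Adj, no tagging could satisfy rule 2; so word 2 is Det.
If word 3 were Adj, no tagging could satisfy rule 2; so word 3 is Det.
If word 5 were Adj, no tagging could satisfy rule 1; so word 5 is Noun.
The unique satisfying tagging is: Noun Det Det Adj Noun Adj Noun.
Rule-by-rule: rule 1 ✓; rule 2 ✓; rule 3 ✓; rule 4 ✓.

Noun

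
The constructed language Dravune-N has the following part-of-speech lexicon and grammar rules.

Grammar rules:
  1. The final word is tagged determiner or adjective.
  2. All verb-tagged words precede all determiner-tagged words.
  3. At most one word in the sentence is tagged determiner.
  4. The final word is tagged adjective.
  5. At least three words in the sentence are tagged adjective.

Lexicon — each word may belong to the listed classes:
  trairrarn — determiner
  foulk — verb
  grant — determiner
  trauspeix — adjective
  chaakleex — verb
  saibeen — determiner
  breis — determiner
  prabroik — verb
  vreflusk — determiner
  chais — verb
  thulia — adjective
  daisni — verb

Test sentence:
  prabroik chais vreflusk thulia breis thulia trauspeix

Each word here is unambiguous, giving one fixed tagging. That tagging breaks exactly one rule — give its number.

Fixed tagging: verb verb determiner adjective determiner adjective adjective.
Rule check: R1 ✓, R2 ✓, R3 ✗, R4 ✓, R5 ✓.
Only rule 3 fails.

3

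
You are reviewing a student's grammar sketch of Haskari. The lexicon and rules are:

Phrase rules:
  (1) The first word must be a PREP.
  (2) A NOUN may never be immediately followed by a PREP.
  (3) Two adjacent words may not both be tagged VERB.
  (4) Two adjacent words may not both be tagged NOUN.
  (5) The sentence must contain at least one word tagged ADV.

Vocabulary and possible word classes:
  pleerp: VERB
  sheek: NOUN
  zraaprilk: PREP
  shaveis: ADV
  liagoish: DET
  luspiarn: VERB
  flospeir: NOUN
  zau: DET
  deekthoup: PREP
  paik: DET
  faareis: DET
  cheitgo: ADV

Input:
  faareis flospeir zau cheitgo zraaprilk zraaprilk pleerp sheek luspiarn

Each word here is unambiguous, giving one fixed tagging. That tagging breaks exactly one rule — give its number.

1

Fixed tagging: DET NOUN DET ADV PREP PREP VERB NOUN VERB.
Applying the rules: R1 fail, R2 pass, R3 pass, R4 pass, R5 pass.
Only rule 1 fails.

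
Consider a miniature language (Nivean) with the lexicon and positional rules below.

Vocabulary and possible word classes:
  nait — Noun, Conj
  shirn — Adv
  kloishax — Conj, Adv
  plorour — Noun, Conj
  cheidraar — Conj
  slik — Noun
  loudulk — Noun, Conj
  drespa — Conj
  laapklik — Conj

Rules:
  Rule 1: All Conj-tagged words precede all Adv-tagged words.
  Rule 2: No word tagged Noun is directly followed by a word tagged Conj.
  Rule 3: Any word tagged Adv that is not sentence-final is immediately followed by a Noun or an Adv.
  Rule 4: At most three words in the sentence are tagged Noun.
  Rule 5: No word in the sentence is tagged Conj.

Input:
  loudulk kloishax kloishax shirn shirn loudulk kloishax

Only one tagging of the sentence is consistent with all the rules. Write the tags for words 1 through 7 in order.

Candidates per position — 1:loudulk {Noun,Conj}; 2:kloishax {Conj,Adv}; 3:kloishax {Conj,Adv}; 4:shirn {Adv}; 5:shirn {Adv}; 6:loudulk {Noun,Conj}; 7:kloishax {Conj,Adv}.
At position 1, choosing Conj makes rule 5 impossible to satisfy; hence Noun.
At position 2, choosing Conj makes rule 2 impossible to satisfy; hence Adv.
At position 3, choosing Conj makes rule 1 impossible to satisfy; hence Adv.
At position 6, choosing Conj makes rule 1 impossible to satisfy; hence Noun.
At position 7, choosing Conj makes rule 1 impossible to satisfy; hence Adv.
That leaves exactly one tagging: Noun Adv Adv Adv Adv Noun Adv.
Rule-by-rule: rule 1 holds; rule 2 holds; rule 3 holds; rule 4 holds; rule 5 holds.

Noun Adv Adv Adv Adv Noun Adv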